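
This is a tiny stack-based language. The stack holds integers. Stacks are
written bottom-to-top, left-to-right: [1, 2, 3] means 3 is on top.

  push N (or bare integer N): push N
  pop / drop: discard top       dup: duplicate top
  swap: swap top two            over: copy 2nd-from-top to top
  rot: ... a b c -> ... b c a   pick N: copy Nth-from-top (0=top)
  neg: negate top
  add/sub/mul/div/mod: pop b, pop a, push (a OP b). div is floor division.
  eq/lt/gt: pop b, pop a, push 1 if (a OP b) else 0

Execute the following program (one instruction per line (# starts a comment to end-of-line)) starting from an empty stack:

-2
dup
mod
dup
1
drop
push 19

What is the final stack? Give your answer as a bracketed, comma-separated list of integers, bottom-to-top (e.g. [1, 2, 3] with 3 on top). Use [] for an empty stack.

Answer: [0, 0, 19]

Derivation:
After 'push -2': [-2]
After 'dup': [-2, -2]
After 'mod': [0]
After 'dup': [0, 0]
After 'push 1': [0, 0, 1]
After 'drop': [0, 0]
After 'push 19': [0, 0, 19]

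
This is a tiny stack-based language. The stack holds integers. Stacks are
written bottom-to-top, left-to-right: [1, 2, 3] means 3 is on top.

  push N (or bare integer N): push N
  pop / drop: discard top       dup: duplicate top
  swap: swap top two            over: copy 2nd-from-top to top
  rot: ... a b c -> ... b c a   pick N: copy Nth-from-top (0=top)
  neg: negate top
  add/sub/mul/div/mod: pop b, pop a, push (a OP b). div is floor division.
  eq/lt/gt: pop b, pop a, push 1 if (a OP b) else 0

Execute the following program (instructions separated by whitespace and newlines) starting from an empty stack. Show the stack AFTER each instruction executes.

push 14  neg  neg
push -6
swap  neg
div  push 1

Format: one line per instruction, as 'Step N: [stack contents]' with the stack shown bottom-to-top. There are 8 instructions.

Step 1: [14]
Step 2: [-14]
Step 3: [14]
Step 4: [14, -6]
Step 5: [-6, 14]
Step 6: [-6, -14]
Step 7: [0]
Step 8: [0, 1]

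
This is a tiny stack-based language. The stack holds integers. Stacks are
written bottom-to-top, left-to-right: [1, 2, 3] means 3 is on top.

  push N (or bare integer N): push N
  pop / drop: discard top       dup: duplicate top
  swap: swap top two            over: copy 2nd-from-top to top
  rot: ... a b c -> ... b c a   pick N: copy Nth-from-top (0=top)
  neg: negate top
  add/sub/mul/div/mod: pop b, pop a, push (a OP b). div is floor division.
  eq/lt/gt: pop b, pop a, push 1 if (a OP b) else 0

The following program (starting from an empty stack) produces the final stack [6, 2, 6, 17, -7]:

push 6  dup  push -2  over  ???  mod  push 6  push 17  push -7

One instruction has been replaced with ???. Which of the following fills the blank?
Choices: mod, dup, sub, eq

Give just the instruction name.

Answer: mod

Derivation:
Stack before ???: [6, 6, -2, 6]
Stack after ???:  [6, 6, 4]
Checking each choice:
  mod: MATCH
  dup: produces [6, 6, -2, 0, 6, 17, -7]
  sub: produces [6, -2, 6, 17, -7]
  eq: modulo by zero


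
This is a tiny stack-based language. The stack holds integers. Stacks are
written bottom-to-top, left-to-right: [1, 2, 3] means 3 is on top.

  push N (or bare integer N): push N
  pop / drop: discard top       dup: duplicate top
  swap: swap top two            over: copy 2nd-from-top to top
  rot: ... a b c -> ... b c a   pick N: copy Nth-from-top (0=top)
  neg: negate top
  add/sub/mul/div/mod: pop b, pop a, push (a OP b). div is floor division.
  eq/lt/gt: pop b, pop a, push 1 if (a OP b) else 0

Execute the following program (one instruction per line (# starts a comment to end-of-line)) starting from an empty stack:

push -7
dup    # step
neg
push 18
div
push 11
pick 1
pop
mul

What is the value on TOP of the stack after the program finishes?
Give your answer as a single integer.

After 'push -7': [-7]
After 'dup': [-7, -7]
After 'neg': [-7, 7]
After 'push 18': [-7, 7, 18]
After 'div': [-7, 0]
After 'push 11': [-7, 0, 11]
After 'pick 1': [-7, 0, 11, 0]
After 'pop': [-7, 0, 11]
After 'mul': [-7, 0]

Answer: 0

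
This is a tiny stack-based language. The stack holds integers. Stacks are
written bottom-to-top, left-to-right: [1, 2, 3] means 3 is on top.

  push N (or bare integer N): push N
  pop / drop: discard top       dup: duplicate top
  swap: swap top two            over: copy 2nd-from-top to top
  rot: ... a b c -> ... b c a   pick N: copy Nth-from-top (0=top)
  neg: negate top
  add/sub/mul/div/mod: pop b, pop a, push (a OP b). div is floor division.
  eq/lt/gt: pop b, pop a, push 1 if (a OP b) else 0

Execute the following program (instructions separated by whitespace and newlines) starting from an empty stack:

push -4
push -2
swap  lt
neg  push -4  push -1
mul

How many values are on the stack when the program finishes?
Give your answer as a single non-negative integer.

After 'push -4': stack = [-4] (depth 1)
After 'push -2': stack = [-4, -2] (depth 2)
After 'swap': stack = [-2, -4] (depth 2)
After 'lt': stack = [0] (depth 1)
After 'neg': stack = [0] (depth 1)
After 'push -4': stack = [0, -4] (depth 2)
After 'push -1': stack = [0, -4, -1] (depth 3)
After 'mul': stack = [0, 4] (depth 2)

Answer: 2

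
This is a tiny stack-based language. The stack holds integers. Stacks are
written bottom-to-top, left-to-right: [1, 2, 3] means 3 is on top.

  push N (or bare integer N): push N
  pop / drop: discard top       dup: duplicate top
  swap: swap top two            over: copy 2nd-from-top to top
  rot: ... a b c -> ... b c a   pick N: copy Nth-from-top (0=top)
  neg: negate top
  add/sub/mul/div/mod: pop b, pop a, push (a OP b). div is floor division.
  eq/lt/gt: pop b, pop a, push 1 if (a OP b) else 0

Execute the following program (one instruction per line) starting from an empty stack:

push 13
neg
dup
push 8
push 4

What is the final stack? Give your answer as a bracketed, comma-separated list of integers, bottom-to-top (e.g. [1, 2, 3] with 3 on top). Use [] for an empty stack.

Answer: [-13, -13, 8, 4]

Derivation:
After 'push 13': [13]
After 'neg': [-13]
After 'dup': [-13, -13]
After 'push 8': [-13, -13, 8]
After 'push 4': [-13, -13, 8, 4]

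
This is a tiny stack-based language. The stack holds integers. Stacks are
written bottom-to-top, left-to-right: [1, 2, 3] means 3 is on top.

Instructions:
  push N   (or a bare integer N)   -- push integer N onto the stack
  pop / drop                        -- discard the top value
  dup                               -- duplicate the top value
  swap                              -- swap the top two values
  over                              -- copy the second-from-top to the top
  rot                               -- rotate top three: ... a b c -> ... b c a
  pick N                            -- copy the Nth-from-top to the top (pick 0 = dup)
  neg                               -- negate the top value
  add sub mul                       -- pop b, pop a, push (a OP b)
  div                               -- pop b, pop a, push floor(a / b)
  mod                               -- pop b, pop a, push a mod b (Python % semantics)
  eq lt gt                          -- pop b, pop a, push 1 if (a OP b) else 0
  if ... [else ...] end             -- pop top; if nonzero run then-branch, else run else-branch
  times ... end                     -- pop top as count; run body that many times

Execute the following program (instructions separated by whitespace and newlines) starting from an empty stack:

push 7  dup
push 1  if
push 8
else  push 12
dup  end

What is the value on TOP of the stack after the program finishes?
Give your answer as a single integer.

Answer: 8

Derivation:
After 'push 7': [7]
After 'dup': [7, 7]
After 'push 1': [7, 7, 1]
After 'if': [7, 7]
After 'push 8': [7, 7, 8]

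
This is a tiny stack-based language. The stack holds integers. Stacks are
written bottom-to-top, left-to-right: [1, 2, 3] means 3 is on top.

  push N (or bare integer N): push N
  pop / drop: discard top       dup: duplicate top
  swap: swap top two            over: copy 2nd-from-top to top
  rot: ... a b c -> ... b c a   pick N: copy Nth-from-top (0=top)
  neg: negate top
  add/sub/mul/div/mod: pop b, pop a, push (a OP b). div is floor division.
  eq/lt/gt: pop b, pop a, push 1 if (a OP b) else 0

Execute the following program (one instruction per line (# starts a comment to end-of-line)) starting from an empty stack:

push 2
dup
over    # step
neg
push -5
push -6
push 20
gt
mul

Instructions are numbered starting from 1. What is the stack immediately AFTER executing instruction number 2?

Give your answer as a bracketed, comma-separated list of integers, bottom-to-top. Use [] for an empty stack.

Answer: [2, 2]

Derivation:
Step 1 ('push 2'): [2]
Step 2 ('dup'): [2, 2]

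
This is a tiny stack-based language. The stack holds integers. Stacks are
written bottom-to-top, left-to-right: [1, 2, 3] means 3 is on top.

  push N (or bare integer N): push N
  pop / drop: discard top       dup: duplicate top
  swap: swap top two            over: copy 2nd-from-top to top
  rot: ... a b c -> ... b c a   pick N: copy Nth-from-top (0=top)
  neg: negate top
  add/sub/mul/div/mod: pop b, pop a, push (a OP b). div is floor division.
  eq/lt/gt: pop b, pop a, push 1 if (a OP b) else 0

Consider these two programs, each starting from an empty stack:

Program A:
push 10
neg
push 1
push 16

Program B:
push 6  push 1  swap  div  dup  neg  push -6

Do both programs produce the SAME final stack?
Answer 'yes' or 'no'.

Answer: no

Derivation:
Program A trace:
  After 'push 10': [10]
  After 'neg': [-10]
  After 'push 1': [-10, 1]
  After 'push 16': [-10, 1, 16]
Program A final stack: [-10, 1, 16]

Program B trace:
  After 'push 6': [6]
  After 'push 1': [6, 1]
  After 'swap': [1, 6]
  After 'div': [0]
  After 'dup': [0, 0]
  After 'neg': [0, 0]
  After 'push -6': [0, 0, -6]
Program B final stack: [0, 0, -6]
Same: no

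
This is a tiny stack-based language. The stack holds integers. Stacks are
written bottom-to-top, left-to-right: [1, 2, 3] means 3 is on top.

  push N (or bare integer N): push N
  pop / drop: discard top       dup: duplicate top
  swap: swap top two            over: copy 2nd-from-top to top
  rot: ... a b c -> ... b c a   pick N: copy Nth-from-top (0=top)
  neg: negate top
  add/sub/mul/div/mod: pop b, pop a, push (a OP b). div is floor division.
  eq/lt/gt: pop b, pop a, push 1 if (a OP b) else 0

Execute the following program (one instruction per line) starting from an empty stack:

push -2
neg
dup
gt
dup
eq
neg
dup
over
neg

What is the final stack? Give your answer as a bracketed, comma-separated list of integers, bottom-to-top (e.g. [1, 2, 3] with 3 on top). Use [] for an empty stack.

After 'push -2': [-2]
After 'neg': [2]
After 'dup': [2, 2]
After 'gt': [0]
After 'dup': [0, 0]
After 'eq': [1]
After 'neg': [-1]
After 'dup': [-1, -1]
After 'over': [-1, -1, -1]
After 'neg': [-1, -1, 1]

Answer: [-1, -1, 1]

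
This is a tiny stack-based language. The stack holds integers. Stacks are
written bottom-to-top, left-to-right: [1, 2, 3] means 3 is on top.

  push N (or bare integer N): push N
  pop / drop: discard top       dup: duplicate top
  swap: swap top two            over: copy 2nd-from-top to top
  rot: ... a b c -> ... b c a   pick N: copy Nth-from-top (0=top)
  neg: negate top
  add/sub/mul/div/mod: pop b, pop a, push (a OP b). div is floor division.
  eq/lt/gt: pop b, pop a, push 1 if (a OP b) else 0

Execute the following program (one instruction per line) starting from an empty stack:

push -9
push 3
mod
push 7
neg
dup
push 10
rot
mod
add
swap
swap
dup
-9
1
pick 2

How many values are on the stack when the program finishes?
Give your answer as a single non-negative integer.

After 'push -9': stack = [-9] (depth 1)
After 'push 3': stack = [-9, 3] (depth 2)
After 'mod': stack = [0] (depth 1)
After 'push 7': stack = [0, 7] (depth 2)
After 'neg': stack = [0, -7] (depth 2)
After 'dup': stack = [0, -7, -7] (depth 3)
After 'push 10': stack = [0, -7, -7, 10] (depth 4)
After 'rot': stack = [0, -7, 10, -7] (depth 4)
After 'mod': stack = [0, -7, -4] (depth 3)
After 'add': stack = [0, -11] (depth 2)
After 'swap': stack = [-11, 0] (depth 2)
After 'swap': stack = [0, -11] (depth 2)
After 'dup': stack = [0, -11, -11] (depth 3)
After 'push -9': stack = [0, -11, -11, -9] (depth 4)
After 'push 1': stack = [0, -11, -11, -9, 1] (depth 5)
After 'pick 2': stack = [0, -11, -11, -9, 1, -11] (depth 6)

Answer: 6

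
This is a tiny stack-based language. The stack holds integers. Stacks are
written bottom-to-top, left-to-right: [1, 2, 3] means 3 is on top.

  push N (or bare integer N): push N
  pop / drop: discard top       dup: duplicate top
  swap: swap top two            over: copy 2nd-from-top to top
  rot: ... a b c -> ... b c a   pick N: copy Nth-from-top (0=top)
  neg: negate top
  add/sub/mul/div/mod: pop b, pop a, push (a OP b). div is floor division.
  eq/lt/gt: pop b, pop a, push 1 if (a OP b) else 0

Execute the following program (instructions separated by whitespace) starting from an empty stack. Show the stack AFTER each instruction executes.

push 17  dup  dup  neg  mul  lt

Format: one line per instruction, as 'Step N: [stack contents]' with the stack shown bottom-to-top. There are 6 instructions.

Step 1: [17]
Step 2: [17, 17]
Step 3: [17, 17, 17]
Step 4: [17, 17, -17]
Step 5: [17, -289]
Step 6: [0]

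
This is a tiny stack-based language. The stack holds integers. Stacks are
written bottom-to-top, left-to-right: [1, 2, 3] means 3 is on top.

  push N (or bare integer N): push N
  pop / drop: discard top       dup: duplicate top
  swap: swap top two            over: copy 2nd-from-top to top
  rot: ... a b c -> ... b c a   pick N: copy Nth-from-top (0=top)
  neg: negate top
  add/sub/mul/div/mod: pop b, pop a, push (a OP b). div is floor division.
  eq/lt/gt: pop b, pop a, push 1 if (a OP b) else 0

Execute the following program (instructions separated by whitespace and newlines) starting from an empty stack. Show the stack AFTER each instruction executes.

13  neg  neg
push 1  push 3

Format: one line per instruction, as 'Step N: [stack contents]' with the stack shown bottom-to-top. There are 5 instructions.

Step 1: [13]
Step 2: [-13]
Step 3: [13]
Step 4: [13, 1]
Step 5: [13, 1, 3]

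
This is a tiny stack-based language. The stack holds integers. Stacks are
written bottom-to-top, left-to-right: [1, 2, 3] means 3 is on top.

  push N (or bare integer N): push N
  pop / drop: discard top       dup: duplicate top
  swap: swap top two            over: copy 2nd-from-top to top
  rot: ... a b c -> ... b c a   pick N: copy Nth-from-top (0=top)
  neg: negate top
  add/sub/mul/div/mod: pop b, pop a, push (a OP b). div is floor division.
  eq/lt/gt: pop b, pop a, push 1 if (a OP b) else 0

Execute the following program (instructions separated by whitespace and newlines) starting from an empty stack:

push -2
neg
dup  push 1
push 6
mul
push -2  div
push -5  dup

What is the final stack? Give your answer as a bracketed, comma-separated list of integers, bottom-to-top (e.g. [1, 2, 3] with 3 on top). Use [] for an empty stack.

Answer: [2, 2, -3, -5, -5]

Derivation:
After 'push -2': [-2]
After 'neg': [2]
After 'dup': [2, 2]
After 'push 1': [2, 2, 1]
After 'push 6': [2, 2, 1, 6]
After 'mul': [2, 2, 6]
After 'push -2': [2, 2, 6, -2]
After 'div': [2, 2, -3]
After 'push -5': [2, 2, -3, -5]
After 'dup': [2, 2, -3, -5, -5]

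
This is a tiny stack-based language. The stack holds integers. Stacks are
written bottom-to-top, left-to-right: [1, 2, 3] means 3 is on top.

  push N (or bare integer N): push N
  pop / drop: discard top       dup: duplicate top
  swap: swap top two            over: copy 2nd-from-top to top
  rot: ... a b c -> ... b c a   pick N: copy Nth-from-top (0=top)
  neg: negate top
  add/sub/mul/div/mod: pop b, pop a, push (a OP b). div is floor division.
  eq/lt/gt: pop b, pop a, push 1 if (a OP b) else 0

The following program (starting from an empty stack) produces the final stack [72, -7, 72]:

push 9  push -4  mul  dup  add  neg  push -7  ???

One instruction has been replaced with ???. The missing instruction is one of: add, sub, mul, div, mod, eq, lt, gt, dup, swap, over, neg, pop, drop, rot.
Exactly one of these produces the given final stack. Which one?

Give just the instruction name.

Answer: over

Derivation:
Stack before ???: [72, -7]
Stack after ???:  [72, -7, 72]
The instruction that transforms [72, -7] -> [72, -7, 72] is: over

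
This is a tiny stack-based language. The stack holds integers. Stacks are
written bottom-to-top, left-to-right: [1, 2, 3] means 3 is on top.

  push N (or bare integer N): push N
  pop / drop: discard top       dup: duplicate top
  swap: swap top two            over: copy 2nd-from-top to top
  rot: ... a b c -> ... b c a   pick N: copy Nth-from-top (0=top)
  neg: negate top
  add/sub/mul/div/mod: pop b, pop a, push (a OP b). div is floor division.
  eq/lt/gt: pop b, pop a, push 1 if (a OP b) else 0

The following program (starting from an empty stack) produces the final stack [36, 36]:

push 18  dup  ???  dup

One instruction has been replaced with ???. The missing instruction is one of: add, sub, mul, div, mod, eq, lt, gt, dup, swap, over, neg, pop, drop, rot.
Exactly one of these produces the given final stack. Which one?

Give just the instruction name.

Stack before ???: [18, 18]
Stack after ???:  [36]
The instruction that transforms [18, 18] -> [36] is: add

Answer: add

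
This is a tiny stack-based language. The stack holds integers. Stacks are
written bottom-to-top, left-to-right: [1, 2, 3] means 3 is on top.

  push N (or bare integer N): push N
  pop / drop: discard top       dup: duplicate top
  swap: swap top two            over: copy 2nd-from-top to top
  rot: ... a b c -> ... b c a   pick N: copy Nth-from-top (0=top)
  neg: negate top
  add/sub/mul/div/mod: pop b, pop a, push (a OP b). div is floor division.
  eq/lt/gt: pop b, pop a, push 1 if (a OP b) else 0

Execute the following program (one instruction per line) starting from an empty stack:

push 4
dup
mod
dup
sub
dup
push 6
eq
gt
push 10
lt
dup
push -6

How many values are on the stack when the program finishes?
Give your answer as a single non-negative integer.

Answer: 3

Derivation:
After 'push 4': stack = [4] (depth 1)
After 'dup': stack = [4, 4] (depth 2)
After 'mod': stack = [0] (depth 1)
After 'dup': stack = [0, 0] (depth 2)
After 'sub': stack = [0] (depth 1)
After 'dup': stack = [0, 0] (depth 2)
After 'push 6': stack = [0, 0, 6] (depth 3)
After 'eq': stack = [0, 0] (depth 2)
After 'gt': stack = [0] (depth 1)
After 'push 10': stack = [0, 10] (depth 2)
After 'lt': stack = [1] (depth 1)
After 'dup': stack = [1, 1] (depth 2)
After 'push -6': stack = [1, 1, -6] (depth 3)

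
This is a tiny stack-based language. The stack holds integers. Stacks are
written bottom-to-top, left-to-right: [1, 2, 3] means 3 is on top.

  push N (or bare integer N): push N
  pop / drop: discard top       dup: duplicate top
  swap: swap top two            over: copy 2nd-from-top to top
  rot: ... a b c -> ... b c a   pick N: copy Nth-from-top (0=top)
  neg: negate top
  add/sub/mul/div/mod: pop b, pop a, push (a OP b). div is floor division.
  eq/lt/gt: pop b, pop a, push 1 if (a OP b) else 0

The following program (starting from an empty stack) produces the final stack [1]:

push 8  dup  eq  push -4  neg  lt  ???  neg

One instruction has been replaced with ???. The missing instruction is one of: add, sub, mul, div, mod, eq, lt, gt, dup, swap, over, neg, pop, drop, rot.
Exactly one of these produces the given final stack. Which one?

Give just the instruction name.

Answer: neg

Derivation:
Stack before ???: [1]
Stack after ???:  [-1]
The instruction that transforms [1] -> [-1] is: neg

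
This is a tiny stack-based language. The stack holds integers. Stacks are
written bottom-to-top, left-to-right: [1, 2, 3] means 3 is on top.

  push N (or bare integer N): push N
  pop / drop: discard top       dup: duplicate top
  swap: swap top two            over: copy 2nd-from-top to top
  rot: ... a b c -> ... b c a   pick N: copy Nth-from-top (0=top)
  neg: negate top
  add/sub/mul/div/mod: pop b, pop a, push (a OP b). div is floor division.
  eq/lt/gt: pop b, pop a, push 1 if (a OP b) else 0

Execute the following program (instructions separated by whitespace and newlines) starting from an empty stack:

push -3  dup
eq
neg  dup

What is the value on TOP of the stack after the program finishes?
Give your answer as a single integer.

After 'push -3': [-3]
After 'dup': [-3, -3]
After 'eq': [1]
After 'neg': [-1]
After 'dup': [-1, -1]

Answer: -1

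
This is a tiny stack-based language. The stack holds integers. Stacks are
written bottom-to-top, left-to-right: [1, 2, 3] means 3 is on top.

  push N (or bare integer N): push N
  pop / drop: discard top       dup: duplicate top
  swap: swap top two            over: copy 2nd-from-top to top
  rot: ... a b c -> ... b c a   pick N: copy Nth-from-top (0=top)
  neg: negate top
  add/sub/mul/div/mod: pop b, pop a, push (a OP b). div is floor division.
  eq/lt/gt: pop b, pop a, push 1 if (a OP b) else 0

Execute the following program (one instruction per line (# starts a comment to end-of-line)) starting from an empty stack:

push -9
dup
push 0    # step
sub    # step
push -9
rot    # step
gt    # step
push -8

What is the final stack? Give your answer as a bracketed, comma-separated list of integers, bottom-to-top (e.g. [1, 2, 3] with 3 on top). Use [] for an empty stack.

After 'push -9': [-9]
After 'dup': [-9, -9]
After 'push 0': [-9, -9, 0]
After 'sub': [-9, -9]
After 'push -9': [-9, -9, -9]
After 'rot': [-9, -9, -9]
After 'gt': [-9, 0]
After 'push -8': [-9, 0, -8]

Answer: [-9, 0, -8]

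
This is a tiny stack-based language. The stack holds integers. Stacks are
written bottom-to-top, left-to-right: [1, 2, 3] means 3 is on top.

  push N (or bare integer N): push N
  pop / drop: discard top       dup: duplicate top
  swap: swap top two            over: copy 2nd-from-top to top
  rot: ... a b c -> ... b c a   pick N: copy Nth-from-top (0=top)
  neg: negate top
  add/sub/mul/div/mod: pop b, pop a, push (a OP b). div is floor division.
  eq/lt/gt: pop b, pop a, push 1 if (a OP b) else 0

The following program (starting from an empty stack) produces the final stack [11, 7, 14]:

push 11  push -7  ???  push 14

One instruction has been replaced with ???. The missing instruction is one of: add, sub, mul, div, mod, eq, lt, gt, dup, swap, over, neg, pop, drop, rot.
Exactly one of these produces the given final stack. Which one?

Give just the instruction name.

Answer: neg

Derivation:
Stack before ???: [11, -7]
Stack after ???:  [11, 7]
The instruction that transforms [11, -7] -> [11, 7] is: neg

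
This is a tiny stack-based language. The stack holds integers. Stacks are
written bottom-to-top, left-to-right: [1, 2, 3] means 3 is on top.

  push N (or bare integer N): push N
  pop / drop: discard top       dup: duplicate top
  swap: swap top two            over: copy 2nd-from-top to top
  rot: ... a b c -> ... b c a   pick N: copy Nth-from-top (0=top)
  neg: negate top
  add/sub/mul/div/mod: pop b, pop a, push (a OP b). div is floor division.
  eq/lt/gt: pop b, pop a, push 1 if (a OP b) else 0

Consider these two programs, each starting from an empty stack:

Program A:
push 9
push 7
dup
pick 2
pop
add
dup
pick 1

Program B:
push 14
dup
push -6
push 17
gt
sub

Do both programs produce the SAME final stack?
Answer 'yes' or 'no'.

Program A trace:
  After 'push 9': [9]
  After 'push 7': [9, 7]
  After 'dup': [9, 7, 7]
  After 'pick 2': [9, 7, 7, 9]
  After 'pop': [9, 7, 7]
  After 'add': [9, 14]
  After 'dup': [9, 14, 14]
  After 'pick 1': [9, 14, 14, 14]
Program A final stack: [9, 14, 14, 14]

Program B trace:
  After 'push 14': [14]
  After 'dup': [14, 14]
  After 'push -6': [14, 14, -6]
  After 'push 17': [14, 14, -6, 17]
  After 'gt': [14, 14, 0]
  After 'sub': [14, 14]
Program B final stack: [14, 14]
Same: no

Answer: no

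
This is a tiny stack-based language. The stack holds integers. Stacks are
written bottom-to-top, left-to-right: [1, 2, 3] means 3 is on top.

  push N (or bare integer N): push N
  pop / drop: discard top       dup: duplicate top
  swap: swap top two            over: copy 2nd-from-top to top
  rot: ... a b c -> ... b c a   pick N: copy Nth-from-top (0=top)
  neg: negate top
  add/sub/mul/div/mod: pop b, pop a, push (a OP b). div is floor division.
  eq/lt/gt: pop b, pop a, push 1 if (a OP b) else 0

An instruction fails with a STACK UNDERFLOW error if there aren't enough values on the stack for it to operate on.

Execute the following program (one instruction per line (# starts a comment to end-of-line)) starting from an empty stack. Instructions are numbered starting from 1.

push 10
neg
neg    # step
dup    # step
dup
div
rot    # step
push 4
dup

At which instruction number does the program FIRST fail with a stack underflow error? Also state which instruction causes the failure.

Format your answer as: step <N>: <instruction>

Answer: step 7: rot

Derivation:
Step 1 ('push 10'): stack = [10], depth = 1
Step 2 ('neg'): stack = [-10], depth = 1
Step 3 ('neg'): stack = [10], depth = 1
Step 4 ('dup'): stack = [10, 10], depth = 2
Step 5 ('dup'): stack = [10, 10, 10], depth = 3
Step 6 ('div'): stack = [10, 1], depth = 2
Step 7 ('rot'): needs 3 value(s) but depth is 2 — STACK UNDERFLOW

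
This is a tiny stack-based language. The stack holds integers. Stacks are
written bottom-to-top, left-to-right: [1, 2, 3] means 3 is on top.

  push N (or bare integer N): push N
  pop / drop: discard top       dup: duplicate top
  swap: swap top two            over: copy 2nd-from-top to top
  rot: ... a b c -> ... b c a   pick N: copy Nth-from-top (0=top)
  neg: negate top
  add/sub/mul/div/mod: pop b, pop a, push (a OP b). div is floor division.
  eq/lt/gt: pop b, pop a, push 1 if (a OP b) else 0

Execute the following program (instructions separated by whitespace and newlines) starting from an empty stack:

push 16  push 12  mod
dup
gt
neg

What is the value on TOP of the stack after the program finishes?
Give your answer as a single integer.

After 'push 16': [16]
After 'push 12': [16, 12]
After 'mod': [4]
After 'dup': [4, 4]
After 'gt': [0]
After 'neg': [0]

Answer: 0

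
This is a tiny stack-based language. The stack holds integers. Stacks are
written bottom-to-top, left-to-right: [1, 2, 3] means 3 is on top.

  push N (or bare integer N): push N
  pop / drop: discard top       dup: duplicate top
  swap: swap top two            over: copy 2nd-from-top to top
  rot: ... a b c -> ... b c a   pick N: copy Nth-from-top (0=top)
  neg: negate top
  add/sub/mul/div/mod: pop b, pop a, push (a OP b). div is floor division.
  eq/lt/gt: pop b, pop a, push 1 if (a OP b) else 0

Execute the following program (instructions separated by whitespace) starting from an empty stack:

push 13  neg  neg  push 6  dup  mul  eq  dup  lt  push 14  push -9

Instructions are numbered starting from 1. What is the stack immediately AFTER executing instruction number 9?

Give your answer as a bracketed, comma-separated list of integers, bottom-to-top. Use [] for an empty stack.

Step 1 ('push 13'): [13]
Step 2 ('neg'): [-13]
Step 3 ('neg'): [13]
Step 4 ('push 6'): [13, 6]
Step 5 ('dup'): [13, 6, 6]
Step 6 ('mul'): [13, 36]
Step 7 ('eq'): [0]
Step 8 ('dup'): [0, 0]
Step 9 ('lt'): [0]

Answer: [0]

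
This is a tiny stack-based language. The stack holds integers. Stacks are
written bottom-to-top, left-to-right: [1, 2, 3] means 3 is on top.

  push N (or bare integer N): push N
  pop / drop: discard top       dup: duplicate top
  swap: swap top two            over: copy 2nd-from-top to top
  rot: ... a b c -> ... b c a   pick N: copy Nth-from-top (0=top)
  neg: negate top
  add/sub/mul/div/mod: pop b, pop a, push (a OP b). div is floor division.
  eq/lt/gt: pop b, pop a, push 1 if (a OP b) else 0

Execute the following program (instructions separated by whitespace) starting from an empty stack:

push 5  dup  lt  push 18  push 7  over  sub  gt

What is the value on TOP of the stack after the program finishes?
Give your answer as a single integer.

After 'push 5': [5]
After 'dup': [5, 5]
After 'lt': [0]
After 'push 18': [0, 18]
After 'push 7': [0, 18, 7]
After 'over': [0, 18, 7, 18]
After 'sub': [0, 18, -11]
After 'gt': [0, 1]

Answer: 1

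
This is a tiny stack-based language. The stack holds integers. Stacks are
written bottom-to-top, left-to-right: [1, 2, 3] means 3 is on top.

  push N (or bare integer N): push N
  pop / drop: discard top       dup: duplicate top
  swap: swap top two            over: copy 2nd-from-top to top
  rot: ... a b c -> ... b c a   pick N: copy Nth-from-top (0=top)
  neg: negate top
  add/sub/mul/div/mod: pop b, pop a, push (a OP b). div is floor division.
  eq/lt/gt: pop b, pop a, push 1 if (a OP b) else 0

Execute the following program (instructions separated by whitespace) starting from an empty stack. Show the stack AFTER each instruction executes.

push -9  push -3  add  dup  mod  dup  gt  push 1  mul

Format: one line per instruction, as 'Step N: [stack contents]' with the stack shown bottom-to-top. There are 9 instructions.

Step 1: [-9]
Step 2: [-9, -3]
Step 3: [-12]
Step 4: [-12, -12]
Step 5: [0]
Step 6: [0, 0]
Step 7: [0]
Step 8: [0, 1]
Step 9: [0]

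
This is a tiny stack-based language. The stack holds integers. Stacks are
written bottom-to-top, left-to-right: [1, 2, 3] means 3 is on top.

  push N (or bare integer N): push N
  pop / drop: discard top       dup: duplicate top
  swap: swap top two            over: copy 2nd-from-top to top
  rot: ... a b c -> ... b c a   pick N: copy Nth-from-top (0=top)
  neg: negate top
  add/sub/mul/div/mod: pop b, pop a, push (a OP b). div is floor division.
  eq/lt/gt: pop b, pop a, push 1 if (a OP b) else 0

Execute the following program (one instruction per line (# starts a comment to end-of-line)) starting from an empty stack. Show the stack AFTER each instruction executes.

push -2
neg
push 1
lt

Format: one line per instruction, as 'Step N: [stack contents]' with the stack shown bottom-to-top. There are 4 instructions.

Step 1: [-2]
Step 2: [2]
Step 3: [2, 1]
Step 4: [0]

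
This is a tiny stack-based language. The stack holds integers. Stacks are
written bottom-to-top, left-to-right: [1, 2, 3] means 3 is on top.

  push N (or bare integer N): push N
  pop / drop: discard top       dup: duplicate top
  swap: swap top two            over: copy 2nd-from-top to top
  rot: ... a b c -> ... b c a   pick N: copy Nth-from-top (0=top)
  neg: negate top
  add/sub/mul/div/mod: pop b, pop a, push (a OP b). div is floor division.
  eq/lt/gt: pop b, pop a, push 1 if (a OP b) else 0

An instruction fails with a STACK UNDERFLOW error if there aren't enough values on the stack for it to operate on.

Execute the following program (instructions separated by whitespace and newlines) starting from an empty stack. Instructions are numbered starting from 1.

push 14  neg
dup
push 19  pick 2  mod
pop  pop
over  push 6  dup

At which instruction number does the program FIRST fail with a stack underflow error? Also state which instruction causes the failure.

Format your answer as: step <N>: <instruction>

Step 1 ('push 14'): stack = [14], depth = 1
Step 2 ('neg'): stack = [-14], depth = 1
Step 3 ('dup'): stack = [-14, -14], depth = 2
Step 4 ('push 19'): stack = [-14, -14, 19], depth = 3
Step 5 ('pick 2'): stack = [-14, -14, 19, -14], depth = 4
Step 6 ('mod'): stack = [-14, -14, -9], depth = 3
Step 7 ('pop'): stack = [-14, -14], depth = 2
Step 8 ('pop'): stack = [-14], depth = 1
Step 9 ('over'): needs 2 value(s) but depth is 1 — STACK UNDERFLOW

Answer: step 9: over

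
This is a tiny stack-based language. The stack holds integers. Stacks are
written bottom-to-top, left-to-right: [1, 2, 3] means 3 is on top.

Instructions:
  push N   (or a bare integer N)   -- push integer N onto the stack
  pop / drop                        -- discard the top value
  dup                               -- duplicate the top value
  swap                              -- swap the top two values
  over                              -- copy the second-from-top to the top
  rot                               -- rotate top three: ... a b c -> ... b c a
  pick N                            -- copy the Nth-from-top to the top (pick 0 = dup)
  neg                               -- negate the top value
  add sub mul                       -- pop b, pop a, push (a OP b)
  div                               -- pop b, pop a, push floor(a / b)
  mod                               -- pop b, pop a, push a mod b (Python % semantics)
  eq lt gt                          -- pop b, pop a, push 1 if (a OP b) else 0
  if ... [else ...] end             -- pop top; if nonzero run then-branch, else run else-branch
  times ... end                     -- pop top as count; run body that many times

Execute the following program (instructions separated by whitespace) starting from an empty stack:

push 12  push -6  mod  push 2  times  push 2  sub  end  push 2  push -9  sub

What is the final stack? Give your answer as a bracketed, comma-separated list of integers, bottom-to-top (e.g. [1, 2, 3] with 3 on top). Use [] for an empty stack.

After 'push 12': [12]
After 'push -6': [12, -6]
After 'mod': [0]
After 'push 2': [0, 2]
After 'times': [0]
After 'push 2': [0, 2]
After 'sub': [-2]
After 'push 2': [-2, 2]
After 'sub': [-4]
After 'push 2': [-4, 2]
After 'push -9': [-4, 2, -9]
After 'sub': [-4, 11]

Answer: [-4, 11]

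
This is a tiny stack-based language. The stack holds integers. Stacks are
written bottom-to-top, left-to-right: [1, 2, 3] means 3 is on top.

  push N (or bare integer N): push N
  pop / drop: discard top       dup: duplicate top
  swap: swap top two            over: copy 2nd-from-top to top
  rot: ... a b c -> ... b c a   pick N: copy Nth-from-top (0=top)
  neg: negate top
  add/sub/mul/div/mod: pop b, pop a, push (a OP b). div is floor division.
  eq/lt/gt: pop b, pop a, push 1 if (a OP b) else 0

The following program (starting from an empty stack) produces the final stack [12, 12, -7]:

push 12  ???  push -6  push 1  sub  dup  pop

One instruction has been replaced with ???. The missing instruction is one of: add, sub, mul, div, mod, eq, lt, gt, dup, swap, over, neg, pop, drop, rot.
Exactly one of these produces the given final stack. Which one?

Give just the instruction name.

Stack before ???: [12]
Stack after ???:  [12, 12]
The instruction that transforms [12] -> [12, 12] is: dup

Answer: dup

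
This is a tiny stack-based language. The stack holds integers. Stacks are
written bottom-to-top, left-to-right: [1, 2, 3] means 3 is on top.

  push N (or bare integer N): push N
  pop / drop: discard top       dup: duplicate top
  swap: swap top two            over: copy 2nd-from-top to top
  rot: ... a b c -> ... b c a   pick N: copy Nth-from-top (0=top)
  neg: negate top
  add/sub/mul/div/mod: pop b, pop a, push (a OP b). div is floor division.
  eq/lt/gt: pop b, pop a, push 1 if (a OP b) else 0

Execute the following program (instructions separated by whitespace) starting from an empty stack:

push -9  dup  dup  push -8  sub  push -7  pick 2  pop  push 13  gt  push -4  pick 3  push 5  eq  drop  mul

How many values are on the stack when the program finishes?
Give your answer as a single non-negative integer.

After 'push -9': stack = [-9] (depth 1)
After 'dup': stack = [-9, -9] (depth 2)
After 'dup': stack = [-9, -9, -9] (depth 3)
After 'push -8': stack = [-9, -9, -9, -8] (depth 4)
After 'sub': stack = [-9, -9, -1] (depth 3)
After 'push -7': stack = [-9, -9, -1, -7] (depth 4)
After 'pick 2': stack = [-9, -9, -1, -7, -9] (depth 5)
After 'pop': stack = [-9, -9, -1, -7] (depth 4)
After 'push 13': stack = [-9, -9, -1, -7, 13] (depth 5)
After 'gt': stack = [-9, -9, -1, 0] (depth 4)
After 'push -4': stack = [-9, -9, -1, 0, -4] (depth 5)
After 'pick 3': stack = [-9, -9, -1, 0, -4, -9] (depth 6)
After 'push 5': stack = [-9, -9, -1, 0, -4, -9, 5] (depth 7)
After 'eq': stack = [-9, -9, -1, 0, -4, 0] (depth 6)
After 'drop': stack = [-9, -9, -1, 0, -4] (depth 5)
After 'mul': stack = [-9, -9, -1, 0] (depth 4)

Answer: 4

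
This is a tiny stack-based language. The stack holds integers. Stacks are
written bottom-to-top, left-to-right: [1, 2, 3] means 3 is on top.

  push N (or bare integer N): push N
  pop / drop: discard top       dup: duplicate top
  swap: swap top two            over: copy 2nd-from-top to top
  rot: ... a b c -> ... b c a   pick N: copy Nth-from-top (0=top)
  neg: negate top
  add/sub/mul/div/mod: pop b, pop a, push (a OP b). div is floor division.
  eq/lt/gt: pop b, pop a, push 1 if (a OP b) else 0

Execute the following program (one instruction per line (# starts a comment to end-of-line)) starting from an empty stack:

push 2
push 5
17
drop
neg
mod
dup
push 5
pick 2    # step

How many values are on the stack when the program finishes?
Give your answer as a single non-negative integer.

After 'push 2': stack = [2] (depth 1)
After 'push 5': stack = [2, 5] (depth 2)
After 'push 17': stack = [2, 5, 17] (depth 3)
After 'drop': stack = [2, 5] (depth 2)
After 'neg': stack = [2, -5] (depth 2)
After 'mod': stack = [-3] (depth 1)
After 'dup': stack = [-3, -3] (depth 2)
After 'push 5': stack = [-3, -3, 5] (depth 3)
After 'pick 2': stack = [-3, -3, 5, -3] (depth 4)

Answer: 4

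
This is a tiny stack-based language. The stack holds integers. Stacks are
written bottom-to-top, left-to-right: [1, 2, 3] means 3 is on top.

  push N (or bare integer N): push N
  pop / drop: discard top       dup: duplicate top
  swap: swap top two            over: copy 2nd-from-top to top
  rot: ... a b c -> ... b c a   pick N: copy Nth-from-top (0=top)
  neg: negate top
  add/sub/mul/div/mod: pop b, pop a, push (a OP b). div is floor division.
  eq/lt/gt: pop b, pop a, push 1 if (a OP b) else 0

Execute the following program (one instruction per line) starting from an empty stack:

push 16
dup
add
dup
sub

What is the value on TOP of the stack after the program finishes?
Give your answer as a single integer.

Answer: 0

Derivation:
After 'push 16': [16]
After 'dup': [16, 16]
After 'add': [32]
After 'dup': [32, 32]
After 'sub': [0]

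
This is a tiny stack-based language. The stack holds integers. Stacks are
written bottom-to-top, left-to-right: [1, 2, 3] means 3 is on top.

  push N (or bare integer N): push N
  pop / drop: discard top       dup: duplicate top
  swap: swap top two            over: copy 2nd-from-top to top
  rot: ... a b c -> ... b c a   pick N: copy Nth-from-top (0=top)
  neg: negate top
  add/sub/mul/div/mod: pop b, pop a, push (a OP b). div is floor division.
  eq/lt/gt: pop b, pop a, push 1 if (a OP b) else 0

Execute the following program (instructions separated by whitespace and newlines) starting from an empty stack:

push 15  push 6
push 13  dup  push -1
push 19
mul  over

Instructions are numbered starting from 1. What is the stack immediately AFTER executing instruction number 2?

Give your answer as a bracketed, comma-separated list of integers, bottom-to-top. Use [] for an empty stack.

Answer: [15, 6]

Derivation:
Step 1 ('push 15'): [15]
Step 2 ('push 6'): [15, 6]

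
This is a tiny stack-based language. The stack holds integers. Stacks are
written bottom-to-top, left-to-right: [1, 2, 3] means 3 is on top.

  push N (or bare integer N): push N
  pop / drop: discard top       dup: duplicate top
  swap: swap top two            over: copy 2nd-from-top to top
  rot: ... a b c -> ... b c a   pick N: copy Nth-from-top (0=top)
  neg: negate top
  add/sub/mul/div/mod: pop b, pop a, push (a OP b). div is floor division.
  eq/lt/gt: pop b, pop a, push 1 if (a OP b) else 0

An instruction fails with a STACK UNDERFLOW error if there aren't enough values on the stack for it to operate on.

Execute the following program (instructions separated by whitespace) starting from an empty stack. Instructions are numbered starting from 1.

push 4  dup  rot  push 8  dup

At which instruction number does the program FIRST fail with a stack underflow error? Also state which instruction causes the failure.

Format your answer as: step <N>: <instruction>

Answer: step 3: rot

Derivation:
Step 1 ('push 4'): stack = [4], depth = 1
Step 2 ('dup'): stack = [4, 4], depth = 2
Step 3 ('rot'): needs 3 value(s) but depth is 2 — STACK UNDERFLOW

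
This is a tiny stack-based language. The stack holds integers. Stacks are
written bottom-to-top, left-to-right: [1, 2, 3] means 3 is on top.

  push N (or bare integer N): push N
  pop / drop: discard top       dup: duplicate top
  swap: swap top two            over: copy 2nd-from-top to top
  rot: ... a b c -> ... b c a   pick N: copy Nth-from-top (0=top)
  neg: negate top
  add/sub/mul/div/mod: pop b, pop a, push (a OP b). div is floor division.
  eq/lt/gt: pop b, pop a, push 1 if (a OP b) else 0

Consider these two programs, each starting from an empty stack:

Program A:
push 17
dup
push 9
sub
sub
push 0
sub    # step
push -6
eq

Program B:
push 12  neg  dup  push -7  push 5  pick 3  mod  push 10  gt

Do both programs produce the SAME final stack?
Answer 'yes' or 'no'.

Answer: no

Derivation:
Program A trace:
  After 'push 17': [17]
  After 'dup': [17, 17]
  After 'push 9': [17, 17, 9]
  After 'sub': [17, 8]
  After 'sub': [9]
  After 'push 0': [9, 0]
  After 'sub': [9]
  After 'push -6': [9, -6]
  After 'eq': [0]
Program A final stack: [0]

Program B trace:
  After 'push 12': [12]
  After 'neg': [-12]
  After 'dup': [-12, -12]
  After 'push -7': [-12, -12, -7]
  After 'push 5': [-12, -12, -7, 5]
  After 'pick 3': [-12, -12, -7, 5, -12]
  After 'mod': [-12, -12, -7, -7]
  After 'push 10': [-12, -12, -7, -7, 10]
  After 'gt': [-12, -12, -7, 0]
Program B final stack: [-12, -12, -7, 0]
Same: no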